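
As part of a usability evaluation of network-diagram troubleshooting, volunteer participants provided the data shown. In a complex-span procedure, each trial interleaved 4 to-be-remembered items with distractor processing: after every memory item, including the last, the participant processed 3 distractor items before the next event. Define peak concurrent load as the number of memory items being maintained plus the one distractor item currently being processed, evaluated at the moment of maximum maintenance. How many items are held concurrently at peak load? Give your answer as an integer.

Maintenance is greatest during the distractor(s) after memory item 4: all 4 memory items are being held.
One distractor item is concurrently being processed.
Peak concurrent load = 4 + 1 = 5 items.

5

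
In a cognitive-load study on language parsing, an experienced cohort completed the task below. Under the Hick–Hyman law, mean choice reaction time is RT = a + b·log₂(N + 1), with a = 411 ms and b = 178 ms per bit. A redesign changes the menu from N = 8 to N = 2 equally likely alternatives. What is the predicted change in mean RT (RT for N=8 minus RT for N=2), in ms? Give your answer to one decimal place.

RT(8) = 411 + 178·log₂(9) = 411 + 178·3.1699 = 975.2422 ms.
RT(2) = 411 + 178·log₂(3) = 411 + 178·1.5850 = 693.1300 ms.
Difference = 975.2422 − 693.1300 = 282.1122 ≈ 282.1 ms.

282.1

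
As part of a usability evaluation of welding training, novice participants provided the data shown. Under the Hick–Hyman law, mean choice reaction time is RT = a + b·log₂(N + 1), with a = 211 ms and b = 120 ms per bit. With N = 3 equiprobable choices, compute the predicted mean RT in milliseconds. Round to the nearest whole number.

log₂(3 + 1) = log₂(4) = 2.0000.
RT = 211 + 120 × 2.0000 = 211 + 240.0000 = 451.0000 ms.
≈ 451 ms.

451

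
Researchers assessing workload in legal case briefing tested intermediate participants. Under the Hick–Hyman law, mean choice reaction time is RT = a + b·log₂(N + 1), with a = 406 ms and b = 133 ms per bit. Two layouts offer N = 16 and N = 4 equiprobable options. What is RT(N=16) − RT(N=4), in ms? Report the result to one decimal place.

RT(16) = 406 + 133·log₂(17) = 406 + 133·4.0875 = 949.6375 ms.
RT(4) = 406 + 133·log₂(5) = 406 + 133·2.3219 = 714.8127 ms.
Difference = 949.6375 − 714.8127 = 234.8248 ≈ 234.8 ms.

234.8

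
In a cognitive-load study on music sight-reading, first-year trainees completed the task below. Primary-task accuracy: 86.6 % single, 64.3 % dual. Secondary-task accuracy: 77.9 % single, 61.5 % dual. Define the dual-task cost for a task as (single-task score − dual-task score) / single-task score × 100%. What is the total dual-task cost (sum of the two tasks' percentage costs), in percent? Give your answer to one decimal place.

46.8

Primary cost = (86.6 − 64.3) / 86.6 × 100% = 25.7506%.
Secondary cost = (77.9 − 61.5) / 77.9 × 100% = 21.0526%.
Total = 25.7506% + 21.0526% = 46.8032% ≈ 46.8%.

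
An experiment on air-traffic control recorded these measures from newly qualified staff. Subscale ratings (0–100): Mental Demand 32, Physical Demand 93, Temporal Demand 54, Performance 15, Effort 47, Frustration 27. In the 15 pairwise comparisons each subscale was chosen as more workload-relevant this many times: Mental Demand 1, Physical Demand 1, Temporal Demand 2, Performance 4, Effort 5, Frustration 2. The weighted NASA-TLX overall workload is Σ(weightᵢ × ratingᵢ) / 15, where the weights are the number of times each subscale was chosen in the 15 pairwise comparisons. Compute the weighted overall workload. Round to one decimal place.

38.8

The tallies are the weights (they sum to 15).
Weighted sum = 1·32 + 1·93 + 2·54 + 4·15 + 5·47 + 2·27
            = 32 + 93 + 108 + 60 + 235 + 54 = 582.
Overall workload = 582 / 15 = 38.8000 ≈ 38.8.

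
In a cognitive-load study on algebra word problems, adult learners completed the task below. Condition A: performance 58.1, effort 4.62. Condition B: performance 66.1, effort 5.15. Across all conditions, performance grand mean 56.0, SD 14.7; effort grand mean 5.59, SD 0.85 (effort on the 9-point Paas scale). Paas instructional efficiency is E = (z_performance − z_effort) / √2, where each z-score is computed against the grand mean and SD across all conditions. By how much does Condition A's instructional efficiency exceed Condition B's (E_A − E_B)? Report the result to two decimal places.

0.06

Condition A: z_P = (58.1 − 56.0)/14.7 = 0.1429; z_E = (4.62 − 5.59)/0.85 = -1.1412; E_A = (0.1429 − (-1.1412))/√2 = 0.9080.
Condition B: z_P = (66.1 − 56.0)/14.7 = 0.6871; z_E = (5.15 − 5.59)/0.85 = -0.5176; E_B = (0.6871 − (-0.5176))/√2 = 0.8519.
E_A − E_B = 0.9080 − 0.8519 = 0.0561 ≈ 0.06.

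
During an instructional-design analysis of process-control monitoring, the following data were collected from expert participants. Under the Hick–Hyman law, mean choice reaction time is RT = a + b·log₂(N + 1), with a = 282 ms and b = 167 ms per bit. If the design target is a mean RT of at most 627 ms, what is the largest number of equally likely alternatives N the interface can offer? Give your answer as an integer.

3

Set 282 + 167·log₂(N + 1) ≤ 627.
log₂(N + 1) ≤ (627 − 282) / 167 = 2.0659.
N + 1 ≤ 2^2.0659 = 4.1870.
N ≤ 3.1870, so the largest integer N is 3.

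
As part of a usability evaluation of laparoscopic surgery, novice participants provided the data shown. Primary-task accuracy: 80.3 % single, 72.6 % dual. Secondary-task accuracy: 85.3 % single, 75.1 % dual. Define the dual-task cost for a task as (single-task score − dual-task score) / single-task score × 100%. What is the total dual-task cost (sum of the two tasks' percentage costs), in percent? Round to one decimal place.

Primary cost = (80.3 − 72.6) / 80.3 × 100% = 9.5890%.
Secondary cost = (85.3 − 75.1) / 85.3 × 100% = 11.9578%.
Total = 9.5890% + 11.9578% = 21.5468% ≈ 21.5%.

21.5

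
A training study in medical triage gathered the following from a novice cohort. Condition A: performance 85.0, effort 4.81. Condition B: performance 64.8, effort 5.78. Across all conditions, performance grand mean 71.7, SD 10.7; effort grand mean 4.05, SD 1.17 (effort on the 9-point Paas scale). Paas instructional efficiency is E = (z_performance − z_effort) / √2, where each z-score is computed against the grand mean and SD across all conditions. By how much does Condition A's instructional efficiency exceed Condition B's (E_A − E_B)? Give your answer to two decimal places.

1.92

Condition A: z_P = (85.0 − 71.7)/10.7 = 1.2430; z_E = (4.81 − 4.05)/1.17 = 0.6496; E_A = (1.2430 − 0.6496)/√2 = 0.4196.
Condition B: z_P = (64.8 − 71.7)/10.7 = -0.6449; z_E = (5.78 − 4.05)/1.17 = 1.4786; E_B = (-0.6449 − 1.4786)/√2 = -1.5015.
E_A − E_B = 0.4196 − (-1.5015) = 1.9211 ≈ 1.92.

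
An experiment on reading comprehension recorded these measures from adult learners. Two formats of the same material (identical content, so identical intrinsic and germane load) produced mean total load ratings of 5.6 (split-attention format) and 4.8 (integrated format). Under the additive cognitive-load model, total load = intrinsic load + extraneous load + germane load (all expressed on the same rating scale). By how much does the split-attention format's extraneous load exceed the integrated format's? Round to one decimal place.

0.8

Intrinsic and germane load are equal across formats, so the difference in total load equals the difference in extraneous load.
Extraneous-load difference = 5.6 − 4.8 = 0.8.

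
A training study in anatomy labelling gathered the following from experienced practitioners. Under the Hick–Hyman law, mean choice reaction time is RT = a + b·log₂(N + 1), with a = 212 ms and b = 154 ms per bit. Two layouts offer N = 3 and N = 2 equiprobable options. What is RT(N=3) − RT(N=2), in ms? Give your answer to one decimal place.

RT(3) = 212 + 154·log₂(4) = 212 + 154·2.0000 = 520.0000 ms.
RT(2) = 212 + 154·log₂(3) = 212 + 154·1.5850 = 456.0900 ms.
Difference = 520.0000 − 456.0900 = 63.9100 ≈ 63.9 ms.

63.9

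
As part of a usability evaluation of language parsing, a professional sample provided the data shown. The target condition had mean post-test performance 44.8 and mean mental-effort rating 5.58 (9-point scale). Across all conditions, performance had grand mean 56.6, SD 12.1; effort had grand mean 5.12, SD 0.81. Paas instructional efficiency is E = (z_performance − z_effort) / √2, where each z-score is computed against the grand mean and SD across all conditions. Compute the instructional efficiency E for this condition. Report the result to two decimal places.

-1.09

z_performance = (44.8 − 56.6) / 12.1 = -11.8000 / 12.1 = -0.9752.
z_effort = (5.58 − 5.12) / 0.81 = 0.4600 / 0.81 = 0.5679.
z_P − z_E = -0.9752 − 0.5679 = -1.5431.
E = -1.5431 / √2 = -1.5431 / 1.41421 = -1.0911 ≈ -1.09.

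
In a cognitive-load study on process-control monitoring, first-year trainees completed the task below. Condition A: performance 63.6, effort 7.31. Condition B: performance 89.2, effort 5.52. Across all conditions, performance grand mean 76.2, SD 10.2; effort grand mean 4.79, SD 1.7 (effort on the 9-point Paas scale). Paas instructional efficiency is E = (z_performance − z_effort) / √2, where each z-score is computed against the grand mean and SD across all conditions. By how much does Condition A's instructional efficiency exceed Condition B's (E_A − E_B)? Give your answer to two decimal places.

-2.52

Condition A: z_P = (63.6 − 76.2)/10.2 = -1.2353; z_E = (7.31 − 4.79)/1.7 = 1.4824; E_A = (-1.2353 − 1.4824)/√2 = -1.9217.
Condition B: z_P = (89.2 − 76.2)/10.2 = 1.2745; z_E = (5.52 − 4.79)/1.7 = 0.4294; E_B = (1.2745 − 0.4294)/√2 = 0.5976.
E_A − E_B = -1.9217 − 0.5976 = -2.5193 ≈ -2.52.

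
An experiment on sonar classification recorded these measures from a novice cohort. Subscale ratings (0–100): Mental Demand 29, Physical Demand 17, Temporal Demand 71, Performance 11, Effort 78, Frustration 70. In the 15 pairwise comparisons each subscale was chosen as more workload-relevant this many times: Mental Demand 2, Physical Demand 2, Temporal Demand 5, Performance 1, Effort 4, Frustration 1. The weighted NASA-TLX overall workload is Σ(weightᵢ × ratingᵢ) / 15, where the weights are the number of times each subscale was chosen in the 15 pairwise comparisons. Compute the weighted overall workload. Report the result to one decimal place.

56.0

The tallies are the weights (they sum to 15).
Weighted sum = 2·29 + 2·17 + 5·71 + 1·11 + 4·78 + 1·70
            = 58 + 34 + 355 + 11 + 312 + 70 = 840.
Overall workload = 840 / 15 = 56.0000 ≈ 56.0.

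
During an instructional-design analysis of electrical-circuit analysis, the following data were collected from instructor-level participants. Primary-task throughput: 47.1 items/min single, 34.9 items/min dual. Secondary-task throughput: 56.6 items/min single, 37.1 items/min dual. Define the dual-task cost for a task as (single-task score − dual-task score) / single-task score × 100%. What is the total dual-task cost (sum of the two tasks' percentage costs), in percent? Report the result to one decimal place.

Primary cost = (47.1 − 34.9) / 47.1 × 100% = 25.9023%.
Secondary cost = (56.6 − 37.1) / 56.6 × 100% = 34.4523%.
Total = 25.9023% + 34.4523% = 60.3546% ≈ 60.4%.

60.4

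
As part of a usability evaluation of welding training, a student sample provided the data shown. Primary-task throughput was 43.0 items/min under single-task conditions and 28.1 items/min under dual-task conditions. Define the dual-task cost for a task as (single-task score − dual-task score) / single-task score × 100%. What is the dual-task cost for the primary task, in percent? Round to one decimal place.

34.7

Cost = (43.0 − 28.1) / 43.0 × 100%
     = 14.9000 / 43.0 × 100% = 34.6512%.
≈ 34.7%.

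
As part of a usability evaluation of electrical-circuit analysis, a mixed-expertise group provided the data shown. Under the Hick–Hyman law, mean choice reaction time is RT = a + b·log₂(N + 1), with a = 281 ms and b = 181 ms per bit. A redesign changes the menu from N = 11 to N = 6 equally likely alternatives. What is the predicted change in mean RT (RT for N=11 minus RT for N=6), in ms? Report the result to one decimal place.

140.7

RT(11) = 281 + 181·log₂(12) = 281 + 181·3.5850 = 929.8850 ms.
RT(6) = 281 + 181·log₂(7) = 281 + 181·2.8074 = 789.1394 ms.
Difference = 929.8850 − 789.1394 = 140.7456 ≈ 140.7 ms.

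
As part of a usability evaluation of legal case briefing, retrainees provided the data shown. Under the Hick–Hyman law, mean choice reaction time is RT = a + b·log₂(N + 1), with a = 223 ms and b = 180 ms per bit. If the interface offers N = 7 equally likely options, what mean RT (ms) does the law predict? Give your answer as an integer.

763

log₂(7 + 1) = log₂(8) = 3.0000.
RT = 223 + 180 × 3.0000 = 223 + 540.0000 = 763.0000 ms.
≈ 763 ms.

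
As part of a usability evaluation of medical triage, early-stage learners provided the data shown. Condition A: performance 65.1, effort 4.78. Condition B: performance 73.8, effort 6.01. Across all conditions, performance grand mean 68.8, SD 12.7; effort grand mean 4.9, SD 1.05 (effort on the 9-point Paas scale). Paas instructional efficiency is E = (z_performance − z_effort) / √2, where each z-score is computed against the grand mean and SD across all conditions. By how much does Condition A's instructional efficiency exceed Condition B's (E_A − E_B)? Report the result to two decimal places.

0.34

Condition A: z_P = (65.1 − 68.8)/12.7 = -0.2913; z_E = (4.78 − 4.9)/1.05 = -0.1143; E_A = (-0.2913 − (-0.1143))/√2 = -0.1252.
Condition B: z_P = (73.8 − 68.8)/12.7 = 0.3937; z_E = (6.01 − 4.9)/1.05 = 1.0571; E_B = (0.3937 − 1.0571)/√2 = -0.4691.
E_A − E_B = -0.1252 − (-0.4691) = 0.3439 ≈ 0.34.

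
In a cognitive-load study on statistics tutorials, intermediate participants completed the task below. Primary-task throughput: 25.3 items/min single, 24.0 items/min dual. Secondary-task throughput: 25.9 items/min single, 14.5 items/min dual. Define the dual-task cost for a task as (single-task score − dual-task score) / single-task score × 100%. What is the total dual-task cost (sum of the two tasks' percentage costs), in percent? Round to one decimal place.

49.2

Primary cost = (25.3 − 24.0) / 25.3 × 100% = 5.1383%.
Secondary cost = (25.9 − 14.5) / 25.9 × 100% = 44.0154%.
Total = 5.1383% + 44.0154% = 49.1537% ≈ 49.2%.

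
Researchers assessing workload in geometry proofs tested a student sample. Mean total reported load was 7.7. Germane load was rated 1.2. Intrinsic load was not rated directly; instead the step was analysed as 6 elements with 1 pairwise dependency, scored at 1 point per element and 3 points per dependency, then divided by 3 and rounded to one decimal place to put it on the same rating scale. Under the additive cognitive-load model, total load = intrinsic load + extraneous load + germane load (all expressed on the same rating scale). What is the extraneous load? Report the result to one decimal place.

3.5

Intrinsic (element-interactivity): (6 × 1 + 1 × 3) / 3 = 9 / 3 = 3.0000 → 3.0.
extraneous load = total − intrinsic − germane
             = 7.7 − 3.0 − 1.2 = 3.5.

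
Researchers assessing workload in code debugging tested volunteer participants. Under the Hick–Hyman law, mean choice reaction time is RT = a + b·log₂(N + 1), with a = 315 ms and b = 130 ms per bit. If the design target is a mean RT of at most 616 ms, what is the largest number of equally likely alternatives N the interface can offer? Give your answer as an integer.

Set 315 + 130·log₂(N + 1) ≤ 616.
log₂(N + 1) ≤ (616 − 315) / 130 = 2.3154.
N + 1 ≤ 2^2.3154 = 4.9774.
N ≤ 3.9774, so the largest integer N is 3.

3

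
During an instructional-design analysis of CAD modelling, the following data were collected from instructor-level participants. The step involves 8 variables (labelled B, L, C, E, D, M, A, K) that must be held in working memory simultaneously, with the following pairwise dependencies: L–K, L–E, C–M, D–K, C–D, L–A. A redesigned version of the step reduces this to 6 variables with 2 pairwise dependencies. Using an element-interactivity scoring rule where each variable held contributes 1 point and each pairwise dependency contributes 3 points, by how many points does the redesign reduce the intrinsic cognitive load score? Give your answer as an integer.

Original: 8 × 1 + 6 × 3 = 8 + 18 = 26.
Redesigned: 6 × 1 + 2 × 3 = 6 + 6 = 12.
Reduction = 26 − 12 = 14.

14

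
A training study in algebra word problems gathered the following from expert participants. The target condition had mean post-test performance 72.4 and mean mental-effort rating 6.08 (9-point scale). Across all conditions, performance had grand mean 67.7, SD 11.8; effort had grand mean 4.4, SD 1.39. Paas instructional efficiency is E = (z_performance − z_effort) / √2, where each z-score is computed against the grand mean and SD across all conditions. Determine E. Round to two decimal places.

-0.57

z_performance = (72.4 − 67.7) / 11.8 = 4.7000 / 11.8 = 0.3983.
z_effort = (6.08 − 4.4) / 1.39 = 1.6800 / 1.39 = 1.2086.
z_P − z_E = 0.3983 − 1.2086 = -0.8103.
E = -0.8103 / √2 = -0.8103 / 1.41421 = -0.5730 ≈ -0.57.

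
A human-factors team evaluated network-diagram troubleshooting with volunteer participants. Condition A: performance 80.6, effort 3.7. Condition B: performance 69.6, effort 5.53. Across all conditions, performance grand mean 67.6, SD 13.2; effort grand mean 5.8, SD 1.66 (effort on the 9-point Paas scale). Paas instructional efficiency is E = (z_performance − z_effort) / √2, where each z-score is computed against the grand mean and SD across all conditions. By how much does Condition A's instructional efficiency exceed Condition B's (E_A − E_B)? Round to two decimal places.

Condition A: z_P = (80.6 − 67.6)/13.2 = 0.9848; z_E = (3.7 − 5.8)/1.66 = -1.2651; E_A = (0.9848 − (-1.2651))/√2 = 1.5909.
Condition B: z_P = (69.6 − 67.6)/13.2 = 0.1515; z_E = (5.53 − 5.8)/1.66 = -0.1627; E_B = (0.1515 − (-0.1627))/√2 = 0.2222.
E_A − E_B = 1.5909 − 0.2222 = 1.3687 ≈ 1.37.

1.37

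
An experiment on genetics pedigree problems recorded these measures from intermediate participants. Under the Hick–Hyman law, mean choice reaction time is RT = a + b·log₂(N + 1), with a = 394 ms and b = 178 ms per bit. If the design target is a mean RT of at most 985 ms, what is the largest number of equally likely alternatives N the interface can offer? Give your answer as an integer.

8

Set 394 + 178·log₂(N + 1) ≤ 985.
log₂(N + 1) ≤ (985 − 394) / 178 = 3.3202.
N + 1 ≤ 2^3.3202 = 9.9880.
N ≤ 8.9880, so the largest integer N is 8.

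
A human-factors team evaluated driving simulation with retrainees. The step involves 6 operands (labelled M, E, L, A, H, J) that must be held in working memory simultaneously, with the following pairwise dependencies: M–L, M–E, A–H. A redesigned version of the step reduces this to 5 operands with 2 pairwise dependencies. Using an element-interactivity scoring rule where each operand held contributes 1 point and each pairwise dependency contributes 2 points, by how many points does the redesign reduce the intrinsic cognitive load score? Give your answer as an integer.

Original: 6 × 1 + 3 × 2 = 6 + 6 = 12.
Redesigned: 5 × 1 + 2 × 2 = 5 + 4 = 9.
Reduction = 12 − 9 = 3.

3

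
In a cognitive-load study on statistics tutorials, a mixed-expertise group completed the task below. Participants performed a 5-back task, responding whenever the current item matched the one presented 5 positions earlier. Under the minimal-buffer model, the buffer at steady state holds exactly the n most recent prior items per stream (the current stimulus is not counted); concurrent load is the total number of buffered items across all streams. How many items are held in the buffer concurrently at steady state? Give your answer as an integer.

5

The buffer holds the 5 most recent prior items.
Steady-state concurrent load = 5 items.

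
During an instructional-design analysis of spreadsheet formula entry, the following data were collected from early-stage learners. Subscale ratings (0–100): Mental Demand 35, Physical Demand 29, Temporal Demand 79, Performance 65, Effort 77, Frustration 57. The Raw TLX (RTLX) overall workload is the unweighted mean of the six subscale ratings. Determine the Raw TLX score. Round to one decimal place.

57.0

Sum of ratings = 35 + 29 + 79 + 65 + 77 + 57 = 342.
RTLX = 342 / 6 = 57.0000 ≈ 57.0.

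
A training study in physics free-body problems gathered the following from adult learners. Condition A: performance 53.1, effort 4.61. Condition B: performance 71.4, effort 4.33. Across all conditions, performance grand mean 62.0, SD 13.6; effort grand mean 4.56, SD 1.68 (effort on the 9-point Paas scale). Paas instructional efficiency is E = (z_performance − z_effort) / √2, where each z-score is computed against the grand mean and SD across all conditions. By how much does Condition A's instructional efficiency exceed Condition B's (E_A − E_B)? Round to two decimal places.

Condition A: z_P = (53.1 − 62.0)/13.6 = -0.6544; z_E = (4.61 − 4.56)/1.68 = 0.0298; E_A = (-0.6544 − 0.0298)/√2 = -0.4838.
Condition B: z_P = (71.4 − 62.0)/13.6 = 0.6912; z_E = (4.33 − 4.56)/1.68 = -0.1369; E_B = (0.6912 − (-0.1369))/√2 = 0.5856.
E_A − E_B = -0.4838 − 0.5856 = -1.0694 ≈ -1.07.

-1.07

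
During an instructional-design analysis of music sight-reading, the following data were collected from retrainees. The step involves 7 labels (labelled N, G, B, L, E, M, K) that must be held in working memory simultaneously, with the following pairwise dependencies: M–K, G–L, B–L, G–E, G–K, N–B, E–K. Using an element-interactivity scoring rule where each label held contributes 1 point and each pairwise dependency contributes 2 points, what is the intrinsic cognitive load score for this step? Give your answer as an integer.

21

Count of labels held simultaneously: 7.
Count of pairwise dependencies listed: 7.
Element contribution: 7 × 1 = 7.
Interaction contribution: 7 × 2 = 14.
Intrinsic load = 7 + 14 = 21.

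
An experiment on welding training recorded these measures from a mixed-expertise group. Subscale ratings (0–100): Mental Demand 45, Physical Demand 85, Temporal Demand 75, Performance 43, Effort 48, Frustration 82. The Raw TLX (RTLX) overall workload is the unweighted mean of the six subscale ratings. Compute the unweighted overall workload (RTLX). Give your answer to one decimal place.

Sum of ratings = 45 + 85 + 75 + 43 + 48 + 82 = 378.
RTLX = 378 / 6 = 63.0000 ≈ 63.0.

63.0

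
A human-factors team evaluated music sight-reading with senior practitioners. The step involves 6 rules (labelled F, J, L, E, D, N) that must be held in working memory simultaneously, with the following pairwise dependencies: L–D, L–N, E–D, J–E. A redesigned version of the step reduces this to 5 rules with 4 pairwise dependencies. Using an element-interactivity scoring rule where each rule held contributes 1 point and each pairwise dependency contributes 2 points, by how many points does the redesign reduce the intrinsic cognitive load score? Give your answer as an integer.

Original: 6 × 1 + 4 × 2 = 6 + 8 = 14.
Redesigned: 5 × 1 + 4 × 2 = 5 + 8 = 13.
Reduction = 14 − 13 = 1.

1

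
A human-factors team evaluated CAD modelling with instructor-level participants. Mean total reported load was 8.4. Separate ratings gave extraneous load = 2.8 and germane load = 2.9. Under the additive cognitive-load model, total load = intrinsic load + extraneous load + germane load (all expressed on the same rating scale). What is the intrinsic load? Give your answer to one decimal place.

2.7

intrinsic load = total − extraneous − germane
             = 8.4 − 2.8 − 2.9 = 2.7.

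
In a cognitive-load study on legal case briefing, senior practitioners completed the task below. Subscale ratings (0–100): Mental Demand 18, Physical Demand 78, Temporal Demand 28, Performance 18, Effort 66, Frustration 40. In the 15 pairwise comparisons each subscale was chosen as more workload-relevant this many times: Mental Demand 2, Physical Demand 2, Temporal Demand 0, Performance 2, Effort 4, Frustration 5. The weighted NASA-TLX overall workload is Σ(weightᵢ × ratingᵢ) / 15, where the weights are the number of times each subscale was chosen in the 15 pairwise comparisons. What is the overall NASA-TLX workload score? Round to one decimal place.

The tallies are the weights (they sum to 15).
Weighted sum = 2·18 + 2·78 + 0·28 + 2·18 + 4·66 + 5·40
            = 36 + 156 + 0 + 36 + 264 + 200 = 692.
Overall workload = 692 / 15 = 46.1333 ≈ 46.1.

46.1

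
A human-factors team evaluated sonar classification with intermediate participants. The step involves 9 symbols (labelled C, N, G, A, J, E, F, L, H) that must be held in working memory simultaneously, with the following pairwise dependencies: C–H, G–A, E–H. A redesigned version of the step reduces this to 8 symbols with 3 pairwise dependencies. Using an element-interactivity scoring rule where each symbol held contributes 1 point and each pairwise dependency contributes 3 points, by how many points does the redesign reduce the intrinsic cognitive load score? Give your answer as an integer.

Original: 9 × 1 + 3 × 3 = 9 + 9 = 18.
Redesigned: 8 × 1 + 3 × 3 = 8 + 9 = 17.
Reduction = 18 − 17 = 1.

1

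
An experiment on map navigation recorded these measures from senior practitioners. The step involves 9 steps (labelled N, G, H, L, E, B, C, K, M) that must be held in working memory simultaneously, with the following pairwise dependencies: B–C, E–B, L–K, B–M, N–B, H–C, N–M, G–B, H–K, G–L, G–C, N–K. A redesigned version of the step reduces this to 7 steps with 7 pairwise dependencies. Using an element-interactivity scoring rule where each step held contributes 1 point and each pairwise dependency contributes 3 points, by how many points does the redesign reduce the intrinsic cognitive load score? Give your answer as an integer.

Original: 9 × 1 + 12 × 3 = 9 + 36 = 45.
Redesigned: 7 × 1 + 7 × 3 = 7 + 21 = 28.
Reduction = 45 − 28 = 17.

17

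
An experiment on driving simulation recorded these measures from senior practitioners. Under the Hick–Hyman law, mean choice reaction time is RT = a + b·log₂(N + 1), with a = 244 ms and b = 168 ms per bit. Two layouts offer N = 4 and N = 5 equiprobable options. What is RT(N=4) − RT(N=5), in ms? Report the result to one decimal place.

RT(4) = 244 + 168·log₂(5) = 244 + 168·2.3219 = 634.0792 ms.
RT(5) = 244 + 168·log₂(6) = 244 + 168·2.5850 = 678.2800 ms.
Difference = 634.0792 − 678.2800 = -44.2008 ≈ -44.2 ms.

-44.2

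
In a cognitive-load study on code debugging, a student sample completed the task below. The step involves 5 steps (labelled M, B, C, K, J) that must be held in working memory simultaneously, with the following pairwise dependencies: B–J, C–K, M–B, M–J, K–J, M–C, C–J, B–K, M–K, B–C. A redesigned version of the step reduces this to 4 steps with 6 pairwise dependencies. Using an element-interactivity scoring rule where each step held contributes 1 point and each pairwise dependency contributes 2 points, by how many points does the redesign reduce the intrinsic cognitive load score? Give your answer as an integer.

9

Original: 5 × 1 + 10 × 2 = 5 + 20 = 25.
Redesigned: 4 × 1 + 6 × 2 = 4 + 12 = 16.
Reduction = 25 − 16 = 9.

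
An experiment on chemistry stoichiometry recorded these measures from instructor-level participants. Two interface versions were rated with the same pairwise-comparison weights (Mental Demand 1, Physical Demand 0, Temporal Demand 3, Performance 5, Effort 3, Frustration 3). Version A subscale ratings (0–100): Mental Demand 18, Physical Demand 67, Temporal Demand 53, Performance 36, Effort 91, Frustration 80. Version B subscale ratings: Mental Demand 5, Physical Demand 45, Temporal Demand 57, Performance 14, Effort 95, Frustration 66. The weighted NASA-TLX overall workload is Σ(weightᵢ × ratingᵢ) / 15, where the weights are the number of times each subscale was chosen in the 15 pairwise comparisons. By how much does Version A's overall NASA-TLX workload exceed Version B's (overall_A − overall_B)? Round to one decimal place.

9.4

Version A weighted sum = 1·18 + 0·67 + 3·53 + 5·36 + 3·91 + 3·80 = 18 + 0 + 159 + 180 + 273 + 240 = 870; overall_A = 870/15 = 58.0000.
Version B weighted sum = 1·5 + 0·45 + 3·57 + 5·14 + 3·95 + 3·66 = 5 + 0 + 171 + 70 + 285 + 198 = 729; overall_B = 729/15 = 48.6000.
Difference = 58.0000 − 48.6000 = 9.4000 ≈ 9.4.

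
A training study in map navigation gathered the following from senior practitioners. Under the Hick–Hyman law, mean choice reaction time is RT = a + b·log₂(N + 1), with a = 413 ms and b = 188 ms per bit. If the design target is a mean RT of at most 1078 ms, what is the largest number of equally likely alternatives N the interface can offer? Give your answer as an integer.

10

Set 413 + 188·log₂(N + 1) ≤ 1078.
log₂(N + 1) ≤ (1078 − 413) / 188 = 3.5372.
N + 1 ≤ 2^3.5372 = 11.6092.
N ≤ 10.6092, so the largest integer N is 10.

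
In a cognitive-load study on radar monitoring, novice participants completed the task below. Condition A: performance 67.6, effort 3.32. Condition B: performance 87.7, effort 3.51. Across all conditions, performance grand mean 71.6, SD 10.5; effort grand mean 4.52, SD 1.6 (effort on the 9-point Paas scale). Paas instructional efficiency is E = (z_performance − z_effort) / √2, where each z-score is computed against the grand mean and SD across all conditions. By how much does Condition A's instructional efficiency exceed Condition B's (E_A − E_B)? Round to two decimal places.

Condition A: z_P = (67.6 − 71.6)/10.5 = -0.3810; z_E = (3.32 − 4.52)/1.6 = -0.7500; E_A = (-0.3810 − (-0.7500))/√2 = 0.2609.
Condition B: z_P = (87.7 − 71.6)/10.5 = 1.5333; z_E = (3.51 − 4.52)/1.6 = -0.6312; E_B = (1.5333 − (-0.6312))/√2 = 1.5305.
E_A − E_B = 0.2609 − 1.5305 = -1.2696 ≈ -1.27.

-1.27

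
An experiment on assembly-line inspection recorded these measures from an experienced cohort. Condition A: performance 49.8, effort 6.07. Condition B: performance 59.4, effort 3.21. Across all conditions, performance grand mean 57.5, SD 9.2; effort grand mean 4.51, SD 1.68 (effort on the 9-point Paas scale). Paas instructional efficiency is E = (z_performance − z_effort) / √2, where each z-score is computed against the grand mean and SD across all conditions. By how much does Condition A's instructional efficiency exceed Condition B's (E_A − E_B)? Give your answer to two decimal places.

Condition A: z_P = (49.8 − 57.5)/9.2 = -0.8370; z_E = (6.07 − 4.51)/1.68 = 0.9286; E_A = (-0.8370 − 0.9286)/√2 = -1.2485.
Condition B: z_P = (59.4 − 57.5)/9.2 = 0.2065; z_E = (3.21 − 4.51)/1.68 = -0.7738; E_B = (0.2065 − (-0.7738))/√2 = 0.6932.
E_A − E_B = -1.2485 − 0.6932 = -1.9417 ≈ -1.94.

-1.94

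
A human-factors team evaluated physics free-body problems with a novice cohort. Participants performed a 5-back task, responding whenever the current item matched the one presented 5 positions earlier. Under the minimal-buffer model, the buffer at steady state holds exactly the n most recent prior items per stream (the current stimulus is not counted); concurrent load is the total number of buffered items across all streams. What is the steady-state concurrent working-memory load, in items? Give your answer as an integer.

5

The buffer holds the 5 most recent prior items.
Steady-state concurrent load = 5 items.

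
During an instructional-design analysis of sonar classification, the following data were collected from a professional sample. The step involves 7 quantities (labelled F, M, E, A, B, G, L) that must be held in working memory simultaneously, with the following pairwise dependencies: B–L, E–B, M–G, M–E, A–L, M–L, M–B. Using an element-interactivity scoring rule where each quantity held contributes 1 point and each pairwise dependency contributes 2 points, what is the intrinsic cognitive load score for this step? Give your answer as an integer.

21

Count of quantities held simultaneously: 7.
Count of pairwise dependencies listed: 7.
Element contribution: 7 × 1 = 7.
Interaction contribution: 7 × 2 = 14.
Intrinsic load = 7 + 14 = 21.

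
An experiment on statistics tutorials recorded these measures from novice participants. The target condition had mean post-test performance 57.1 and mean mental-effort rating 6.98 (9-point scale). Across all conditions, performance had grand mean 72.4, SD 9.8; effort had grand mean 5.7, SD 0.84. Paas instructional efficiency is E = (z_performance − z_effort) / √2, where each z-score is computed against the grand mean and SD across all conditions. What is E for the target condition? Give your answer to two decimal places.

-2.18

z_performance = (57.1 − 72.4) / 9.8 = -15.3000 / 9.8 = -1.5612.
z_effort = (6.98 − 5.7) / 0.84 = 1.2800 / 0.84 = 1.5238.
z_P − z_E = -1.5612 − 1.5238 = -3.0850.
E = -3.0850 / √2 = -3.0850 / 1.41421 = -2.1814 ≈ -2.18.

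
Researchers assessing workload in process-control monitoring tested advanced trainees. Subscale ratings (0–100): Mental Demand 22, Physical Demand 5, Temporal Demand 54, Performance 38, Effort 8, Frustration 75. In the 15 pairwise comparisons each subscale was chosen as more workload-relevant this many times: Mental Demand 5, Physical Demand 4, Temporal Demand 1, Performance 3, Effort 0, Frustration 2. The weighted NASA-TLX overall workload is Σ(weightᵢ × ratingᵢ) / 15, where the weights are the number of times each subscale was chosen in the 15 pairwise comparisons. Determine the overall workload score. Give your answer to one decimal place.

The tallies are the weights (they sum to 15).
Weighted sum = 5·22 + 4·5 + 1·54 + 3·38 + 0·8 + 2·75
            = 110 + 20 + 54 + 114 + 0 + 150 = 448.
Overall workload = 448 / 15 = 29.8667 ≈ 29.9.

29.9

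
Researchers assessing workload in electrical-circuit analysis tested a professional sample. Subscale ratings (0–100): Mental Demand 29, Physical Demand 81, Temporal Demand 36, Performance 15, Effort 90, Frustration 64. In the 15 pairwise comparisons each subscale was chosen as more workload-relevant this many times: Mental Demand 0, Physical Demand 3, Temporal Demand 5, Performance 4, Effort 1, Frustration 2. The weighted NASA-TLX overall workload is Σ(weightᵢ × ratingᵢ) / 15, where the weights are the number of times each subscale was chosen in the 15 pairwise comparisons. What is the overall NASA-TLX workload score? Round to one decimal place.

The tallies are the weights (they sum to 15).
Weighted sum = 0·29 + 3·81 + 5·36 + 4·15 + 1·90 + 2·64
            = 0 + 243 + 180 + 60 + 90 + 128 = 701.
Overall workload = 701 / 15 = 46.7333 ≈ 46.7.

46.7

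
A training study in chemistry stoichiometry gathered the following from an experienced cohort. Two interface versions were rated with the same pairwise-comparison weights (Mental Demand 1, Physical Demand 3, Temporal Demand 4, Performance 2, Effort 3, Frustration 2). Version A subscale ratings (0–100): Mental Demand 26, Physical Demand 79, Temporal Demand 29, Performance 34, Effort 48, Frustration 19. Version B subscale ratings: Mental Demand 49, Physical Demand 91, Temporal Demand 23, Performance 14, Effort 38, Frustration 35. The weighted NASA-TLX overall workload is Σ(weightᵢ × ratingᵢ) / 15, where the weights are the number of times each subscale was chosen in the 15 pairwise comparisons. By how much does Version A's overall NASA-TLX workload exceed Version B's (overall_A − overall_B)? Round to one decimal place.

0.2

Version A weighted sum = 1·26 + 3·79 + 4·29 + 2·34 + 3·48 + 2·19 = 26 + 237 + 116 + 68 + 144 + 38 = 629; overall_A = 629/15 = 41.9333.
Version B weighted sum = 1·49 + 3·91 + 4·23 + 2·14 + 3·38 + 2·35 = 49 + 273 + 92 + 28 + 114 + 70 = 626; overall_B = 626/15 = 41.7333.
Difference = 41.9333 − 41.7333 = 0.2000 ≈ 0.2.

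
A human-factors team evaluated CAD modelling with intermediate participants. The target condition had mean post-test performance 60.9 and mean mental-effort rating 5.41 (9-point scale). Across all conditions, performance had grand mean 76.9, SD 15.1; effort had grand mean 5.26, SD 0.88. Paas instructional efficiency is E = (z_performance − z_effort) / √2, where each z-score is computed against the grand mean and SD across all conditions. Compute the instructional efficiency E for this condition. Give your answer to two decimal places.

z_performance = (60.9 − 76.9) / 15.1 = -16.0000 / 15.1 = -1.0596.
z_effort = (5.41 − 5.26) / 0.88 = 0.1500 / 0.88 = 0.1705.
z_P − z_E = -1.0596 − 0.1705 = -1.2301.
E = -1.2301 / √2 = -1.2301 / 1.41421 = -0.8698 ≈ -0.87.

-0.87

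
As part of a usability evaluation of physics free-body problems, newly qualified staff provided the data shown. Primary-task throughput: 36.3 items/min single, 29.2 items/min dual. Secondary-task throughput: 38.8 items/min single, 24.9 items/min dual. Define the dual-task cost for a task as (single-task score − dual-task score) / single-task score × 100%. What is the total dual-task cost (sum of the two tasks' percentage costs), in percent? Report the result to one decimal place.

Primary cost = (36.3 − 29.2) / 36.3 × 100% = 19.5592%.
Secondary cost = (38.8 − 24.9) / 38.8 × 100% = 35.8247%.
Total = 19.5592% + 35.8247% = 55.3839% ≈ 55.4%.

55.4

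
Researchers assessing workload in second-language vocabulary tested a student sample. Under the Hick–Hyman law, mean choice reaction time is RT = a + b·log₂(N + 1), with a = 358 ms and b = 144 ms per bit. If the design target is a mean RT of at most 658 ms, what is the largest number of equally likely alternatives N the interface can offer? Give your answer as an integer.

3

Set 358 + 144·log₂(N + 1) ≤ 658.
log₂(N + 1) ≤ (658 − 358) / 144 = 2.0833.
N + 1 ≤ 2^2.0833 = 4.2378.
N ≤ 3.2378, so the largest integer N is 3.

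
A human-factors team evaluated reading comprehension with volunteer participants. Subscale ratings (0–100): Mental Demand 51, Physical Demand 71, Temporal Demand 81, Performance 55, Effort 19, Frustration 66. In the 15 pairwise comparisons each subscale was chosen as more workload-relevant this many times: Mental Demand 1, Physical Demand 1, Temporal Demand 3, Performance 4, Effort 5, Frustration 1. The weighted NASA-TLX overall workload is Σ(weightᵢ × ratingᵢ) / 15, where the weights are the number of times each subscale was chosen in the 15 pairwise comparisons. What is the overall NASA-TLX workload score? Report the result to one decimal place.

The tallies are the weights (they sum to 15).
Weighted sum = 1·51 + 1·71 + 3·81 + 4·55 + 5·19 + 1·66
            = 51 + 71 + 243 + 220 + 95 + 66 = 746.
Overall workload = 746 / 15 = 49.7333 ≈ 49.7.

49.7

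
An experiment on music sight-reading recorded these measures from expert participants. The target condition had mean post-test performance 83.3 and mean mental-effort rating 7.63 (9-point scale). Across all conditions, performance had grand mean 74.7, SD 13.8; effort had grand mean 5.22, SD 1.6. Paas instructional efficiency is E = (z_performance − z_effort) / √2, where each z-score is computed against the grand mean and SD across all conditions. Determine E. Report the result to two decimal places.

z_performance = (83.3 − 74.7) / 13.8 = 8.6000 / 13.8 = 0.6232.
z_effort = (7.63 − 5.22) / 1.6 = 2.4100 / 1.6 = 1.5063.
z_P − z_E = 0.6232 − 1.5063 = -0.8831.
E = -0.8831 / √2 = -0.8831 / 1.41421 = -0.6244 ≈ -0.62.

-0.62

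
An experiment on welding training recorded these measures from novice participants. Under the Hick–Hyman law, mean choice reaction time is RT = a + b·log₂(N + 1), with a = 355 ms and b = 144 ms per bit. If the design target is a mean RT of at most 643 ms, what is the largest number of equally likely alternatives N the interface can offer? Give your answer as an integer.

Set 355 + 144·log₂(N + 1) ≤ 643.
log₂(N + 1) ≤ (643 − 355) / 144 = 2.0000.
N + 1 ≤ 2^2.0000 = 4.0000.
N ≤ 3.0000, so the largest integer N is 3.

3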